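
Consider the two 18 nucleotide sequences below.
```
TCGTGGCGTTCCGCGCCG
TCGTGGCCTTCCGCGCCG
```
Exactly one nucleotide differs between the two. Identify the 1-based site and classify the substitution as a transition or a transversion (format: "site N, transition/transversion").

The sequences differ only at site 8: G→C (purine→pyrimidine), a transversion.

site 8, transversion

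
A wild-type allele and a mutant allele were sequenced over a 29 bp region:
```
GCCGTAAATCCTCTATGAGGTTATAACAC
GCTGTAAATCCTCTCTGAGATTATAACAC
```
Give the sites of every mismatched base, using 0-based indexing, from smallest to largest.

2, 14, 19

Scanning 0-based: 2: C/T; 14: A/C; 19: G/A.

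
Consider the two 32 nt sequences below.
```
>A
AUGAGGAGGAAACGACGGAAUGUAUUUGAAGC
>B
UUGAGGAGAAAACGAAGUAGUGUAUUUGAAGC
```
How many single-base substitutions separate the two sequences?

The sequences differ at bases 1, 9, 16, 18, 20 (1-based) — 5 in total.

5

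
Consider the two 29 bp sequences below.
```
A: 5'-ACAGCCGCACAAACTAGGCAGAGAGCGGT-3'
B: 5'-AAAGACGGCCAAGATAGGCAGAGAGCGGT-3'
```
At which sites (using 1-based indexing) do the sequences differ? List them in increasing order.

2, 5, 8, 9, 13, 14

Scanning 1-based: 2: C/A; 5: C/A; 8: C/G; 9: A/C; 13: A/G; 14: C/A.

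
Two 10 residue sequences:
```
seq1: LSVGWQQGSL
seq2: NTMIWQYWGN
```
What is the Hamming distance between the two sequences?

The sequences differ at residues 1, 2, 3, 4, 7, 8, 9, 10 (1-based) — 8 in total.

8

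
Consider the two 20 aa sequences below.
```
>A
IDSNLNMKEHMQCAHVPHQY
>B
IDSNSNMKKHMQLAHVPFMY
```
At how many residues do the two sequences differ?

Comparing position by position, 5 residues differ: 5 (L/S), 9 (E/K), 13 (C/L), 18 (H/F), 19 (Q/M).

5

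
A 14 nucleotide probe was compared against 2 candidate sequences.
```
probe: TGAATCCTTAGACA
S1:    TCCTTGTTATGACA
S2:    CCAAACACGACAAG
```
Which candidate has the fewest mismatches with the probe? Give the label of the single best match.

S1

S1 differs at 7 bases; S2 differs at 9 bases. The closest is S1.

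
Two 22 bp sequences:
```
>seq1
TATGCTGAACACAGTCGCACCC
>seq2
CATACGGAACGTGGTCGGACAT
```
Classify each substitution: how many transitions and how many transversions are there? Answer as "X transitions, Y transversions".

6 transitions, 3 transversions

Transitions (purine↔purine or pyrimidine↔pyrimidine): 1 T→C, 4 G→A, 11 A→G, 12 C→T, 13 A→G, 22 C→T.
Transversions (purine↔pyrimidine): 6 T→G, 18 C→G, 21 C→A.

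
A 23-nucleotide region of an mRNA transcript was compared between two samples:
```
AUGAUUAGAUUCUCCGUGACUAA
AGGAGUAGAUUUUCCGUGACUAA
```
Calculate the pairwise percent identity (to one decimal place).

87.0%

3 positions differ (2, 5, 12), so 20 of 23 match: 20/23 = 86.96%.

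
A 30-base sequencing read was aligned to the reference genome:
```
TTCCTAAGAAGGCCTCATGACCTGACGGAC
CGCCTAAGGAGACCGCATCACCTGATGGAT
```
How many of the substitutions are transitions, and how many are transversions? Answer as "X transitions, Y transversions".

5 transitions, 3 transversions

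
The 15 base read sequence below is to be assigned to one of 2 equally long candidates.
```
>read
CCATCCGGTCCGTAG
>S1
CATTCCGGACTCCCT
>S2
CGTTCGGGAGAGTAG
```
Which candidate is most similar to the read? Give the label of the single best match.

S2

Hamming distances to read — S1: 8; S2: 6.
Smallest is S2 with 6 mismatches.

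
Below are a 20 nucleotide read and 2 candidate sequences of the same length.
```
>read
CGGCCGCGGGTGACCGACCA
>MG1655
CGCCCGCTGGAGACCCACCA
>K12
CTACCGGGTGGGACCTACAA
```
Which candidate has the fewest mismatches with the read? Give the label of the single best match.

MG1655

MG1655 differs at 4 sites; K12 differs at 7 sites. The closest is MG1655.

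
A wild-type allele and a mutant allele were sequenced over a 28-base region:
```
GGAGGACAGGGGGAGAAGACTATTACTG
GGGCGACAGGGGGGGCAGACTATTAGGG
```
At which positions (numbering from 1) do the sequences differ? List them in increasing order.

3, 4, 14, 16, 26, 27

Differences at position 3 (A→G), position 4 (G→C), position 14 (A→G), position 16 (A→C), position 26 (C→G), position 27 (T→G).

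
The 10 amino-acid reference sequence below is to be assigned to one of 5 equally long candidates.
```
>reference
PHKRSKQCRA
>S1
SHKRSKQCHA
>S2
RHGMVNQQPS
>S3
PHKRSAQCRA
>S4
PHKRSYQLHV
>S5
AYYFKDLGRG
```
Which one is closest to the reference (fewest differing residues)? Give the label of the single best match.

S1 differs at 2 residues; S2 differs at 8 residues; S3 differs at 1 residue; S4 differs at 4 residues; S5 differs at 9 residues. The closest is S3.

S3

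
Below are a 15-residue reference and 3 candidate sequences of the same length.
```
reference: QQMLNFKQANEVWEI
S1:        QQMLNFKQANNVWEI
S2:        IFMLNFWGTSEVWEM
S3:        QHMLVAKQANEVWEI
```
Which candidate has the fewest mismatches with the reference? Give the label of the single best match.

S1 differs at 1 position; S2 differs at 7 positions; S3 differs at 3 positions. The closest is S1.

S1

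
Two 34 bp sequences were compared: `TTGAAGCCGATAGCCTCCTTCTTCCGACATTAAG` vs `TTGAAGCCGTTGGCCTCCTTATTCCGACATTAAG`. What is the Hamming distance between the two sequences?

Mismatches (1-based): position 10: A→T; position 12: A→G; position 21: C→A.

3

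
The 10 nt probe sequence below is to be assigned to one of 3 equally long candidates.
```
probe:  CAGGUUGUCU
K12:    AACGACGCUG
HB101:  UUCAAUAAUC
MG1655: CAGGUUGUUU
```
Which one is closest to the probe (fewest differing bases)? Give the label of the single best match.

MG1655

Hamming distances to probe — K12: 7; HB101: 9; MG1655: 1.
Smallest is MG1655 with 1 mismatch.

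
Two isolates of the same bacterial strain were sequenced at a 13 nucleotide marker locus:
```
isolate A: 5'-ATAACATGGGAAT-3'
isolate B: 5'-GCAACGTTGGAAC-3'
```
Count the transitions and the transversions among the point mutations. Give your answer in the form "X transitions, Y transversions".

Transitions (purine↔purine or pyrimidine↔pyrimidine): 1 A→G, 2 T→C, 6 A→G, 13 T→C.
Transversions (purine↔pyrimidine): 8 G→T.

4 transitions, 1 transversion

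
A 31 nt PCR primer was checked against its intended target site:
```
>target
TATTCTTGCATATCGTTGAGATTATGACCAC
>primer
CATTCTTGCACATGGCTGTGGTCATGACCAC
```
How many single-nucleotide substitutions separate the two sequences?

7

The sequences differ at positions 1, 11, 14, 16, 19, 21, 23 (1-based) — 7 in total.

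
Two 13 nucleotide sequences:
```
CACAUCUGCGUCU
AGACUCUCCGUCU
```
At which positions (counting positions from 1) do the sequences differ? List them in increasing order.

Scanning 1-based: 1: C/A; 2: A/G; 3: C/A; 4: A/C; 8: G/C.

1, 2, 3, 4, 8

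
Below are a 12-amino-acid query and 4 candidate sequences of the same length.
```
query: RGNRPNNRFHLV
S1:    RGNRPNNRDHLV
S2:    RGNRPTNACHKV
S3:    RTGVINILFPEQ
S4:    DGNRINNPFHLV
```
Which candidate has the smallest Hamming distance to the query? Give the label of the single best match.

Hamming distances to query — S1: 1; S2: 4; S3: 9; S4: 3.
Smallest is S1 with 1 mismatch.

S1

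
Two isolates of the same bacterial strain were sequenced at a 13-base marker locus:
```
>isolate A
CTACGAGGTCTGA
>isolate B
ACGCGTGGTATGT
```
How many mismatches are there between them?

Mismatches (1-based): site 1: C→A; site 2: T→C; site 3: A→G; site 6: A→T; site 10: C→A; site 13: A→T.

6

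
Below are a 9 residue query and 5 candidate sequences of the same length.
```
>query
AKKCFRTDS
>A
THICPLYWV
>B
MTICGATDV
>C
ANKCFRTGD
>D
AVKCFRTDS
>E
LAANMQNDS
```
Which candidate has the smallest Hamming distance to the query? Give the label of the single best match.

Hamming distances to query — A: 8; B: 6; C: 3; D: 1; E: 7.
Smallest is D with 1 mismatch.

D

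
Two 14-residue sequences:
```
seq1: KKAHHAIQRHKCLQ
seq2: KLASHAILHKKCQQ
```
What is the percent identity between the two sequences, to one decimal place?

Mismatches at positions 2, 4, 8, 9, 10, 13 (1-based): 6 of 14.
Identical positions: 8/14 = 57.14% → 57.1%.

57.1%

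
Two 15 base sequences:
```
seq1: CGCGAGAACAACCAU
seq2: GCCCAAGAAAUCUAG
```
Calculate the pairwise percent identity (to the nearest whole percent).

9 positions differ (1, 2, 4, 6, 7, 9, 11, 13, 15), so 6 of 15 match: 6/15 = 40%.

40%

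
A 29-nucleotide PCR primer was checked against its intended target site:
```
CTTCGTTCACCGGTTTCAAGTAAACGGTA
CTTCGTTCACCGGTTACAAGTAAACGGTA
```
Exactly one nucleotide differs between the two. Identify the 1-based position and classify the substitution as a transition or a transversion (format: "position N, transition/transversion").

position 16, transversion

The sequences differ only at position 16: T→A (pyrimidine→purine), a transversion.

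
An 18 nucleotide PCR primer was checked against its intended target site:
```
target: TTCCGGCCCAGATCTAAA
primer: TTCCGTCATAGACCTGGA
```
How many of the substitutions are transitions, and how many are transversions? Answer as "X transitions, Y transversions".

4 transitions, 2 transversions

Transitions (purine↔purine or pyrimidine↔pyrimidine): 9 C→T, 13 T→C, 16 A→G, 17 A→G.
Transversions (purine↔pyrimidine): 6 G→T, 8 C→A.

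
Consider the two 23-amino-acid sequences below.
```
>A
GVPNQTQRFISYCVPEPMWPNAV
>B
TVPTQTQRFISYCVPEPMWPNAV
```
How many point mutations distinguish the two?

Mismatches (1-based): position 1: G→T; position 4: N→T.

2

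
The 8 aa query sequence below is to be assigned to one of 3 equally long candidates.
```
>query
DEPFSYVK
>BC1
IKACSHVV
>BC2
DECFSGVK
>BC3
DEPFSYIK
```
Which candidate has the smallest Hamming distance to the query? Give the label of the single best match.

BC3

BC1 differs at 6 positions; BC2 differs at 2 positions; BC3 differs at 1 position. The closest is BC3.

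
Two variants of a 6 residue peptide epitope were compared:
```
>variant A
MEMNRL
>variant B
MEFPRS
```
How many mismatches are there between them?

3

Mismatches (1-based): position 3: M→F; position 4: N→P; position 6: L→S.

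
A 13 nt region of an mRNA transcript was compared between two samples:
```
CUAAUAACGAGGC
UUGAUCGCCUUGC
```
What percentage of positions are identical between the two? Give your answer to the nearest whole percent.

46%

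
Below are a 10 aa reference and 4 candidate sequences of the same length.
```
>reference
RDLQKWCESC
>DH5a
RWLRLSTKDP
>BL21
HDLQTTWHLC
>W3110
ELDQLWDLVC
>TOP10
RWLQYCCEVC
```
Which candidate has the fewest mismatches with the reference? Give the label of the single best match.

TOP10

DH5a differs at 8 positions; BL21 differs at 6 positions; W3110 differs at 7 positions; TOP10 differs at 4 positions. The closest is TOP10.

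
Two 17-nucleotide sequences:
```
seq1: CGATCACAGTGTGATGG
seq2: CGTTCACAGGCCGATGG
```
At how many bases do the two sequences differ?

4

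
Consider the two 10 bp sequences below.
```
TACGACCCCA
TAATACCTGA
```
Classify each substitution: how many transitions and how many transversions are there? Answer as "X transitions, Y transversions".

1 transition, 3 transversions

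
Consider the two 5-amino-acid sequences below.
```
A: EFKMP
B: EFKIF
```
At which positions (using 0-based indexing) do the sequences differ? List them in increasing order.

3, 4

Scanning 0-based: 3: M/I; 4: P/F.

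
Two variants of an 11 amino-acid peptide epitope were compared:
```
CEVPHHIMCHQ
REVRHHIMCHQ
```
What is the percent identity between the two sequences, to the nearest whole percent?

82%

Mismatches at positions 1, 4 (1-based): 2 of 11.
Identical positions: 9/11 = 81.82% → 82%.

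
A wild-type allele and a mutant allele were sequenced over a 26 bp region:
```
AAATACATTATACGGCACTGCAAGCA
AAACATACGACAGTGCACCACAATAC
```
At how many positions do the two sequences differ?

The sequences differ at positions 4, 6, 8, 9, 11, 13, 14, 19, 20, 24, 25, 26 (1-based) — 12 in total.

12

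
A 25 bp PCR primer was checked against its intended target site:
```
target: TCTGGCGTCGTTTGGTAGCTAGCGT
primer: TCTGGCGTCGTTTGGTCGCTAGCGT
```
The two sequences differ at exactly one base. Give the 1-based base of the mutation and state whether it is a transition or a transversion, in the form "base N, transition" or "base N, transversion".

base 17, transversion

The sequences differ only at base 17: A→C (purine→pyrimidine), a transversion.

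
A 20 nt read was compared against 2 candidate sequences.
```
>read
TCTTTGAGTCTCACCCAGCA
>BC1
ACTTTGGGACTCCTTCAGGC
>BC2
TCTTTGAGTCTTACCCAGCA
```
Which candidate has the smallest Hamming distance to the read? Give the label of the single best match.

Hamming distances to read — BC1: 8; BC2: 1.
Smallest is BC2 with 1 mismatch.

BC2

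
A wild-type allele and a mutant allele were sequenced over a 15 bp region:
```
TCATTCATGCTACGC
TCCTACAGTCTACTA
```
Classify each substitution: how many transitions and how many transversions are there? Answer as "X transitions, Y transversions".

0 transitions, 6 transversions

Transitions (purine↔purine or pyrimidine↔pyrimidine): none.
Transversions (purine↔pyrimidine): 3 A→C, 5 T→A, 8 T→G, 9 G→T, 14 G→T, 15 C→A.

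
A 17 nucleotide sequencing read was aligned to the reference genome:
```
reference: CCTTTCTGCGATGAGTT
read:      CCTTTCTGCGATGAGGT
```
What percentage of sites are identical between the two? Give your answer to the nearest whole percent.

94%

1 position differs (16), so 16 of 17 match: 16/17 = 94.12%.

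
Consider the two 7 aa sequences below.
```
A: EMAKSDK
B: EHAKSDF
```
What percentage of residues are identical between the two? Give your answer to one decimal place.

Mismatches at positions 2, 7 (1-based): 2 of 7.
Identical positions: 5/7 = 71.43% → 71.4%.

71.4%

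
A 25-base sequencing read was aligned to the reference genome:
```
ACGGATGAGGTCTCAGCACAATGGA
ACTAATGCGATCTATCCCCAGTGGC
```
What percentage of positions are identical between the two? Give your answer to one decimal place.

60.0%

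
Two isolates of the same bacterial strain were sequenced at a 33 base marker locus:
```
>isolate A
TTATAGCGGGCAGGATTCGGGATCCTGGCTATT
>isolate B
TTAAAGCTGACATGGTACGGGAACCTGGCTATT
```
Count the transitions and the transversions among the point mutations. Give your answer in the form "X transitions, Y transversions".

2 transitions, 5 transversions

Transitions (purine↔purine or pyrimidine↔pyrimidine): 10 G→A, 15 A→G.
Transversions (purine↔pyrimidine): 4 T→A, 8 G→T, 13 G→T, 17 T→A, 23 T→A.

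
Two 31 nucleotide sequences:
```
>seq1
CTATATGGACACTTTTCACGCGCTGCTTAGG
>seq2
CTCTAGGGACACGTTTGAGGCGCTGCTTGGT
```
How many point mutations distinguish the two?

Mismatches (1-based): position 3: A→C; position 6: T→G; position 13: T→G; position 17: C→G; position 19: C→G; position 29: A→G; position 31: G→T.

7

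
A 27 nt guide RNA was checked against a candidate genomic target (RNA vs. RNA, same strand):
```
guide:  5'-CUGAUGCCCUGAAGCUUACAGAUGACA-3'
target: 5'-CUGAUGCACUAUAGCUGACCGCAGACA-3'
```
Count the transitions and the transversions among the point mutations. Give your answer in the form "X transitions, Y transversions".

1 transition, 6 transversions

Transitions (purine↔purine or pyrimidine↔pyrimidine): 11 G→A.
Transversions (purine↔pyrimidine): 8 C→A, 12 A→U, 17 U→G, 20 A→C, 22 A→C, 23 U→A.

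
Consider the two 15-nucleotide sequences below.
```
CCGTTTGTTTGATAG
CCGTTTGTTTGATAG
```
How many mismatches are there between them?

No positions differ; the sequences are identical.

0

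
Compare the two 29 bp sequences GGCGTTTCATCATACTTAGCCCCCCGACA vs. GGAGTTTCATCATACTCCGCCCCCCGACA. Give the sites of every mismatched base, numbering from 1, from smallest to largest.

3, 17, 18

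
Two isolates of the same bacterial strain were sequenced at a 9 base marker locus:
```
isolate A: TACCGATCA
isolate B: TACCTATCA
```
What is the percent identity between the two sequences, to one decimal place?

Mismatch at position 5 (1-based): 1 of 9.
Identical positions: 8/9 = 88.89% → 88.9%.

88.9%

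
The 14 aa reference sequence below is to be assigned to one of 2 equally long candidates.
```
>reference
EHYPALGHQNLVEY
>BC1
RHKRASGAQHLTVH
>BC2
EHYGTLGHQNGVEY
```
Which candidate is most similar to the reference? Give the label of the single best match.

BC2

Hamming distances to reference — BC1: 9; BC2: 3.
Smallest is BC2 with 3 mismatches.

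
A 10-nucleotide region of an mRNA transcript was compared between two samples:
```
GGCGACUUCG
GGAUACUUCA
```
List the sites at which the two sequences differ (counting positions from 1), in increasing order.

3, 4, 10

Scanning 1-based: 3: C/A; 4: G/U; 10: G/A.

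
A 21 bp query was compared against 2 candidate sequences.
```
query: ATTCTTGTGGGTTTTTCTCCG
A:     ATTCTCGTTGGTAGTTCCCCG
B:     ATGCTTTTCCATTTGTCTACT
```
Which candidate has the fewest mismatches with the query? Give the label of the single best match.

A differs at 5 sites; B differs at 8 sites. The closest is A.

A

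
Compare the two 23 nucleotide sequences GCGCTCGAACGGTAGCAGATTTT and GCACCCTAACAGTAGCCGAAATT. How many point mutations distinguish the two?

7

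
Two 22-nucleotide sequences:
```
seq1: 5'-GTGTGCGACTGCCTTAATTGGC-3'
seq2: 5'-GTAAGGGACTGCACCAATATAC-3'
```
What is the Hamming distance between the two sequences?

9

Comparing position by position, 9 bases differ: 3 (G/A), 4 (T/A), 6 (C/G), 13 (C/A), 14 (T/C), 15 (T/C), 19 (T/A), 20 (G/T), 21 (G/A).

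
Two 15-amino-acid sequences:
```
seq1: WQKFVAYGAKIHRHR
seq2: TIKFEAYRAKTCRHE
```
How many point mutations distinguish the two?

Mismatches (1-based): residue 1: W→T; residue 2: Q→I; residue 5: V→E; residue 8: G→R; residue 11: I→T; residue 12: H→C; residue 15: R→E.

7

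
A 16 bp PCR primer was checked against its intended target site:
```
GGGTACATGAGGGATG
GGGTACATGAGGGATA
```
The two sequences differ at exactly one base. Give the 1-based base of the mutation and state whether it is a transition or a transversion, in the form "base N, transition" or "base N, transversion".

base 16, transition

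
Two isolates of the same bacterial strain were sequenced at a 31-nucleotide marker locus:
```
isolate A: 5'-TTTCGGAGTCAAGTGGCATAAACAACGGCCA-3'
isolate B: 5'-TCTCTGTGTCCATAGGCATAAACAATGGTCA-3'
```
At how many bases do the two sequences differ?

Comparing position by position, 8 bases differ: 2 (T/C), 5 (G/T), 7 (A/T), 11 (A/C), 13 (G/T), 14 (T/A), 26 (C/T), 29 (C/T).

8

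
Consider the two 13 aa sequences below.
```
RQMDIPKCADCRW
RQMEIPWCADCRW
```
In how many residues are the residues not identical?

2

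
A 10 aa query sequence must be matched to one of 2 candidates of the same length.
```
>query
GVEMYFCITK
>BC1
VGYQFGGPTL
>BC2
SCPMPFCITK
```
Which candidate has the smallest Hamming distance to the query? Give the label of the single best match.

BC2

BC1 differs at 9 positions; BC2 differs at 4 positions. The closest is BC2.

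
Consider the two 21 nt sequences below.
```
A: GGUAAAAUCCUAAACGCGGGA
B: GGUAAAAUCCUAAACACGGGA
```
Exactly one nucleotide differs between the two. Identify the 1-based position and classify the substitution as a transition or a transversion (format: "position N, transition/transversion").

position 16, transition

The sequences differ only at position 16: G→A (purine→purine), a transition.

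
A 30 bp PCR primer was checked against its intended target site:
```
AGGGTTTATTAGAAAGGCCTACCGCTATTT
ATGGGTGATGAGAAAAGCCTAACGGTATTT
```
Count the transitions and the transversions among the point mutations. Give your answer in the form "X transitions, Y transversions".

1 transition, 6 transversions

Transitions (purine↔purine or pyrimidine↔pyrimidine): 16 G→A.
Transversions (purine↔pyrimidine): 2 G→T, 5 T→G, 7 T→G, 10 T→G, 22 C→A, 25 C→G.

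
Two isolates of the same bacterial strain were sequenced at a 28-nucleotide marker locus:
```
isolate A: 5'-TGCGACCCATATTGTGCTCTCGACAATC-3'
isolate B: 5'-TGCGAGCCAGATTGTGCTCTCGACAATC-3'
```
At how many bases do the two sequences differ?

2

The sequences differ at bases 6, 10 (1-based) — 2 in total.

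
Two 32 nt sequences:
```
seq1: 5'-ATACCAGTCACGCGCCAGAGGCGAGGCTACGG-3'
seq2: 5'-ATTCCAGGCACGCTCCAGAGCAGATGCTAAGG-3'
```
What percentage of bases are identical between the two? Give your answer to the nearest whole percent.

Mismatches at positions 3, 8, 14, 21, 22, 25, 30 (1-based): 7 of 32.
Identical positions: 25/32 = 78.12% → 78%.

78%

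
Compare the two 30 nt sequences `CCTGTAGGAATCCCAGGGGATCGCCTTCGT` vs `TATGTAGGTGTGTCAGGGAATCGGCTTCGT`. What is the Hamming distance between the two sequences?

The sequences differ at bases 1, 2, 9, 10, 12, 13, 19, 24 (1-based) — 8 in total.

8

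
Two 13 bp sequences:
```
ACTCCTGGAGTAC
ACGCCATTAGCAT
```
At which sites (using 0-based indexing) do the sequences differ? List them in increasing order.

Differences at site 2 (T→G), site 5 (T→A), site 6 (G→T), site 7 (G→T), site 10 (T→C), site 12 (C→T).

2, 5, 6, 7, 10, 12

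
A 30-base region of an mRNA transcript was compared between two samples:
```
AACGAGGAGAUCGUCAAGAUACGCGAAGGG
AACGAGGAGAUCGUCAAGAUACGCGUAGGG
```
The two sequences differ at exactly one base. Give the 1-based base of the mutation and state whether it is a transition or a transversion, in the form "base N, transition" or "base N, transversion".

base 26, transversion

Base 26 changes A→U. A is a purine and U is a pyrimidine, so this is a transversion.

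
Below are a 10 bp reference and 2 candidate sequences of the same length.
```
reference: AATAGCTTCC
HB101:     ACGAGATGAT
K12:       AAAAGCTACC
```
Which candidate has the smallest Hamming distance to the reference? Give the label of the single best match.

Hamming distances to reference — HB101: 6; K12: 2.
Smallest is K12 with 2 mismatches.

K12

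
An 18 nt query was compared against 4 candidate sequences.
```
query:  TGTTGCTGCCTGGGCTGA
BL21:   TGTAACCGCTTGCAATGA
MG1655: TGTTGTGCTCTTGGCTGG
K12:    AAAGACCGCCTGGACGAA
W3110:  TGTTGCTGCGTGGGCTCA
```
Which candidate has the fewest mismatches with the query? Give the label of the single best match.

W3110

Hamming distances to query — BL21: 7; MG1655: 6; K12: 9; W3110: 2.
Smallest is W3110 with 2 mismatches.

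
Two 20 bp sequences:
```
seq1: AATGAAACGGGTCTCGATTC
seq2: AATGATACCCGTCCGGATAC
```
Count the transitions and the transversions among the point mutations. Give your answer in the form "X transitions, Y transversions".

Transitions (purine↔purine or pyrimidine↔pyrimidine): 14 T→C.
Transversions (purine↔pyrimidine): 6 A→T, 9 G→C, 10 G→C, 15 C→G, 19 T→A.

1 transition, 5 transversions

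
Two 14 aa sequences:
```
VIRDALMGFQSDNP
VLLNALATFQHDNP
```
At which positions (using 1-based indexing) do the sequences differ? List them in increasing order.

Scanning 1-based: 2: I/L; 3: R/L; 4: D/N; 7: M/A; 8: G/T; 11: S/H.

2, 3, 4, 7, 8, 11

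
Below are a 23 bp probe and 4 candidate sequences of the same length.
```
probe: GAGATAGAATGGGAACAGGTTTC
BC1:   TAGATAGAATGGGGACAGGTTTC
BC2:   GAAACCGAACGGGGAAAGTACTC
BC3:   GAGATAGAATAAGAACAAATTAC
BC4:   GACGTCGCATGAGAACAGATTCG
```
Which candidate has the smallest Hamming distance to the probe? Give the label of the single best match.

BC1

BC1 differs at 2 bases; BC2 differs at 9 bases; BC3 differs at 5 bases; BC4 differs at 8 bases. The closest is BC1.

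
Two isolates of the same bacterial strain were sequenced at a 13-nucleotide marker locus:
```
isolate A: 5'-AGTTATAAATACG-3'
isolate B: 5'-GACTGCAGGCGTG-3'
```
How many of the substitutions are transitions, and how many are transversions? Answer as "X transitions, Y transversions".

10 transitions, 0 transversions

Mismatches (1-based):
site 1: A→G (purine→purine, transition)
site 2: G→A (purine→purine, transition)
site 3: T→C (pyrimidine→pyrimidine, transition)
site 5: A→G (purine→purine, transition)
site 6: T→C (pyrimidine→pyrimidine, transition)
site 8: A→G (purine→purine, transition)
site 9: A→G (purine→purine, transition)
site 10: T→C (pyrimidine→pyrimidine, transition)
site 11: A→G (purine→purine, transition)
site 12: C→T (pyrimidine→pyrimidine, transition)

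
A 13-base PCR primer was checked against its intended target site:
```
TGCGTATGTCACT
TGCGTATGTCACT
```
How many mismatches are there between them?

0

No positions differ; the sequences are identical.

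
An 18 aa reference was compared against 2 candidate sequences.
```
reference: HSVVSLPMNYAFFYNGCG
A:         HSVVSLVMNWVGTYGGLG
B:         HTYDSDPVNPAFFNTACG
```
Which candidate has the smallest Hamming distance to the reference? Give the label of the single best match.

A

Hamming distances to reference — A: 7; B: 9.
Smallest is A with 7 mismatches.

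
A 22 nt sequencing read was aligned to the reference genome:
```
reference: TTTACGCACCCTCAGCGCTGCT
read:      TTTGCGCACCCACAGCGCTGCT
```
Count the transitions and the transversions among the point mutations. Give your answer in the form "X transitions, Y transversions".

1 transition, 1 transversion

Transitions (purine↔purine or pyrimidine↔pyrimidine): 4 A→G.
Transversions (purine↔pyrimidine): 12 T→A.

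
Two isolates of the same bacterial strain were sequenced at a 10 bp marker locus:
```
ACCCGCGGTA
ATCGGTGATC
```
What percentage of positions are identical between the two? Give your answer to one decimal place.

50.0%

5 positions differ (2, 4, 6, 8, 10), so 5 of 10 match: 5/10 = 50%.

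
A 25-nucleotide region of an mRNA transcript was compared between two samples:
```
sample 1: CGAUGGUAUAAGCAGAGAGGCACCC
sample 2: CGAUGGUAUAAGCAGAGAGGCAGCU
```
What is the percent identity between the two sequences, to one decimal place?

Mismatches at positions 23, 25 (1-based): 2 of 25.
Identical positions: 23/25 = 92% → 92.0%.

92.0%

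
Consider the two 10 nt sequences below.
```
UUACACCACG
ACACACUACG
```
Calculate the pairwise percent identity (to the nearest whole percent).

Mismatches at positions 1, 2, 7 (1-based): 3 of 10.
Identical positions: 7/10 = 70% → 70%.

70%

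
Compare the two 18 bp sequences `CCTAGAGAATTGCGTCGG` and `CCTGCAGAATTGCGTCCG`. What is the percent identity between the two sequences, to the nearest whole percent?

83%

3 positions differ (4, 5, 17), so 15 of 18 match: 15/18 = 83.33%.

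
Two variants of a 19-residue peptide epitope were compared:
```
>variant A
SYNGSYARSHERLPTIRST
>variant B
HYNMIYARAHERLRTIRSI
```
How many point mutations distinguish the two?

Comparing position by position, 6 residues differ: 1 (S/H), 4 (G/M), 5 (S/I), 9 (S/A), 14 (P/R), 19 (T/I).

6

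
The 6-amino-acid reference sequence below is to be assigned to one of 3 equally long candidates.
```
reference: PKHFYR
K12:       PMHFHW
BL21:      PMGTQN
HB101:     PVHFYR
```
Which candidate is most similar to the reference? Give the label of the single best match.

HB101

Hamming distances to reference — K12: 3; BL21: 5; HB101: 1.
Smallest is HB101 with 1 mismatch.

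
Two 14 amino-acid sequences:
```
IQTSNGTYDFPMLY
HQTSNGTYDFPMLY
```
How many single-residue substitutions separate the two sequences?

1

Mismatches (1-based): residue 1: I→H.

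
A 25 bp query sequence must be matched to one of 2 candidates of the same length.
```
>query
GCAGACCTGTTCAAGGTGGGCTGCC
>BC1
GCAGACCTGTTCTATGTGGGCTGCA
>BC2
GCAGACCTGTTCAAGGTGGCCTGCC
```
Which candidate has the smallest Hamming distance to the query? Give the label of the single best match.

BC2

Hamming distances to query — BC1: 3; BC2: 1.
Smallest is BC2 with 1 mismatch.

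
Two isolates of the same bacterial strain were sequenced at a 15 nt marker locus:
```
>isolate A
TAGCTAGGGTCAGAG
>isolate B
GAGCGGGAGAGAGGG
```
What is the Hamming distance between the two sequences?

The sequences differ at positions 1, 5, 6, 8, 10, 11, 14 (1-based) — 7 in total.

7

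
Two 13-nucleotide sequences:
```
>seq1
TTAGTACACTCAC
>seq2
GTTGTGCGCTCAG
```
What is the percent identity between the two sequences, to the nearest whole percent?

62%

5 positions differ (1, 3, 6, 8, 13), so 8 of 13 match: 8/13 = 61.54%.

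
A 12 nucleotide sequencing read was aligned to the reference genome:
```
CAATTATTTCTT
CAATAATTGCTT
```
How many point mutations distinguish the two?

2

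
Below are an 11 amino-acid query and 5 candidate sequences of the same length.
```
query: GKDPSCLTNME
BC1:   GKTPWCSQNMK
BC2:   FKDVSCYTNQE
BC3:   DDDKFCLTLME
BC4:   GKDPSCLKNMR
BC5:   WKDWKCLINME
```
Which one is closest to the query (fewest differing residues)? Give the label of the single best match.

BC1 differs at 5 residues; BC2 differs at 4 residues; BC3 differs at 5 residues; BC4 differs at 2 residues; BC5 differs at 4 residues. The closest is BC4.

BC4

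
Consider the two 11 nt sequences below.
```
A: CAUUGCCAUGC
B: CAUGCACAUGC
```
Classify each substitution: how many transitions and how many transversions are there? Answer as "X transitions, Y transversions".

0 transitions, 3 transversions

Transitions (purine↔purine or pyrimidine↔pyrimidine): none.
Transversions (purine↔pyrimidine): 4 U→G, 5 G→C, 6 C→A.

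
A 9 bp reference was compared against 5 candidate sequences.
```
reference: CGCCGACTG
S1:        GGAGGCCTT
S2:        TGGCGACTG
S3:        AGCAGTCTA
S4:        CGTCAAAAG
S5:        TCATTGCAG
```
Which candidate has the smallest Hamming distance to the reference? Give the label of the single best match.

S2

Hamming distances to reference — S1: 5; S2: 2; S3: 4; S4: 4; S5: 7.
Smallest is S2 with 2 mismatches.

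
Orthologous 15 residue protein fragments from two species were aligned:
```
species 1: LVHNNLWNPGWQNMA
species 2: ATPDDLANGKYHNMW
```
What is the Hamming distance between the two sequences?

11

The sequences differ at residues 1, 2, 3, 4, 5, 7, 9, 10, 11, 12, 15 (1-based) — 11 in total.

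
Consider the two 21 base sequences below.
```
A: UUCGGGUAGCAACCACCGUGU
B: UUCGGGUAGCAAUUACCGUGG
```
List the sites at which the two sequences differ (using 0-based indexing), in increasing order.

Scanning 0-based: 12: C/U; 13: C/U; 20: U/G.

12, 13, 20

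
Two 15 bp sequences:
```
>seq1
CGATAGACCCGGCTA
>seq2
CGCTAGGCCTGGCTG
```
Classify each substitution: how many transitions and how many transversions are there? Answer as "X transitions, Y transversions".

Mismatches (1-based):
site 3: A→C (purine→pyrimidine, transversion)
site 7: A→G (purine→purine, transition)
site 10: C→T (pyrimidine→pyrimidine, transition)
site 15: A→G (purine→purine, transition)

3 transitions, 1 transversion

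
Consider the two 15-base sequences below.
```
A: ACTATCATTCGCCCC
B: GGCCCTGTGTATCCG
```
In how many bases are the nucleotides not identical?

Comparing position by position, 12 bases differ: 1 (A/G), 2 (C/G), 3 (T/C), 4 (A/C), 5 (T/C), 6 (C/T), 7 (A/G), 9 (T/G), 10 (C/T), 11 (G/A), 12 (C/T), 15 (C/G).

12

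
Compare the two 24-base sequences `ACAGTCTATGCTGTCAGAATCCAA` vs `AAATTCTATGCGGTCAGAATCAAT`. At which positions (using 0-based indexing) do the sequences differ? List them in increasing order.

Scanning 0-based: 1: C/A; 3: G/T; 11: T/G; 21: C/A; 23: A/T.

1, 3, 11, 21, 23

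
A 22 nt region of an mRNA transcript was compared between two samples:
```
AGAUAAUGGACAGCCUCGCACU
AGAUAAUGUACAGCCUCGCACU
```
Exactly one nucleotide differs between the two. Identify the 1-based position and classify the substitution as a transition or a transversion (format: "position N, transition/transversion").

The sequences differ only at position 9: G→U (purine→pyrimidine), a transversion.

position 9, transversion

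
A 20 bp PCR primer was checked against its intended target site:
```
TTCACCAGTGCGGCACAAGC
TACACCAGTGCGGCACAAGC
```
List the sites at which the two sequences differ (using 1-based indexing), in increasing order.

2

Scanning 1-based: 2: T/A.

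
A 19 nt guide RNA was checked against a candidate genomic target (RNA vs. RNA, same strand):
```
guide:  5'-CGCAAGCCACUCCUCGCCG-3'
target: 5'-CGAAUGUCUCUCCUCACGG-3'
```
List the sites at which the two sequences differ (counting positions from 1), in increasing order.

Differences at site 3 (C→A), site 5 (A→U), site 7 (C→U), site 9 (A→U), site 16 (G→A), site 18 (C→G).

3, 5, 7, 9, 16, 18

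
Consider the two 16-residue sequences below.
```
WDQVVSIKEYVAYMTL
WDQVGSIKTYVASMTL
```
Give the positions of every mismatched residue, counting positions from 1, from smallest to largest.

5, 9, 13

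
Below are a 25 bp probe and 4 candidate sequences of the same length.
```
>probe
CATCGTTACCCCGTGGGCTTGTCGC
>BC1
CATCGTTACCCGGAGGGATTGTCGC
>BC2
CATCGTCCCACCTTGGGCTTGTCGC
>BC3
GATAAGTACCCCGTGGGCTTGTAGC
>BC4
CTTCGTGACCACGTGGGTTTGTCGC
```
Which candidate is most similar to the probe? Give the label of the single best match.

Hamming distances to probe — BC1: 3; BC2: 4; BC3: 5; BC4: 4.
Smallest is BC1 with 3 mismatches.

BC1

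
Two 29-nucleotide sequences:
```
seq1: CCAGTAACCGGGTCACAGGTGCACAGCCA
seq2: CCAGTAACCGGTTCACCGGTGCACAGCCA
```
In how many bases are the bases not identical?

The sequences differ at bases 12, 17 (1-based) — 2 in total.

2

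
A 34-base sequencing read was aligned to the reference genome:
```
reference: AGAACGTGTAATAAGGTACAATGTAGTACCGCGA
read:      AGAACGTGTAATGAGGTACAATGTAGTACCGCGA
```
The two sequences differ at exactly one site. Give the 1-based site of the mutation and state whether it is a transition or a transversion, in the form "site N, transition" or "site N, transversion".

The sequences differ only at site 13: A→G (purine→purine), a transition.

site 13, transition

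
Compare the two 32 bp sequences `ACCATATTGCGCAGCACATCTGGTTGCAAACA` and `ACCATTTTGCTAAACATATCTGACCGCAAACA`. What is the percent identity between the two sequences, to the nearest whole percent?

75%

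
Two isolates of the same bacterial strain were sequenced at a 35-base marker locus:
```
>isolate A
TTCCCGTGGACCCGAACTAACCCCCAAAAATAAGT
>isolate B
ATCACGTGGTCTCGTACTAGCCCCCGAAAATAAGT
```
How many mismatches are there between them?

The sequences differ at sites 1, 4, 10, 12, 15, 20, 26 (1-based) — 7 in total.

7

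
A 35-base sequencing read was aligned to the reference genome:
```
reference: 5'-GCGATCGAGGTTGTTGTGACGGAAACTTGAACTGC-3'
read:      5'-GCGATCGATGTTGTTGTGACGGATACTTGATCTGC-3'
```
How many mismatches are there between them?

3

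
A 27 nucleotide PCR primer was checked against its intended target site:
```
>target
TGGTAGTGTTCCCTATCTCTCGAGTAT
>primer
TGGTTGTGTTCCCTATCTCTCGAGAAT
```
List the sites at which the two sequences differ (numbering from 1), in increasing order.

5, 25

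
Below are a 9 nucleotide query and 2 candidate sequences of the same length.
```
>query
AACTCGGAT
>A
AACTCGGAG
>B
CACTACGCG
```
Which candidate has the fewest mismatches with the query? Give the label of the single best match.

A

A differs at 1 position; B differs at 5 positions. The closest is A.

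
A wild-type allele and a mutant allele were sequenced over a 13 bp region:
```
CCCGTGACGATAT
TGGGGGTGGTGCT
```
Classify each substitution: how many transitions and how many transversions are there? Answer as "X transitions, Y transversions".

Mismatches (1-based):
site 1: C→T (pyrimidine→pyrimidine, transition)
site 2: C→G (pyrimidine→purine, transversion)
site 3: C→G (pyrimidine→purine, transversion)
site 5: T→G (pyrimidine→purine, transversion)
site 7: A→T (purine→pyrimidine, transversion)
site 8: C→G (pyrimidine→purine, transversion)
site 10: A→T (purine→pyrimidine, transversion)
site 11: T→G (pyrimidine→purine, transversion)
site 12: A→C (purine→pyrimidine, transversion)

1 transition, 8 transversions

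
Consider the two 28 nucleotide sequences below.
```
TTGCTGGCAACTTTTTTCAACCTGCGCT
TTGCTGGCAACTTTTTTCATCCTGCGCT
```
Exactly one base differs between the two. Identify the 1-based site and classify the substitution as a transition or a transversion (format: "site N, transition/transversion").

site 20, transversion

Site 20 changes A→T. A is a purine and T is a pyrimidine, so this is a transversion.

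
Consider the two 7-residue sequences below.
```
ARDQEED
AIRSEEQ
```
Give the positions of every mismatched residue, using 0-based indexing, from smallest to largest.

1, 2, 3, 6

Scanning 0-based: 1: R/I; 2: D/R; 3: Q/S; 6: D/Q.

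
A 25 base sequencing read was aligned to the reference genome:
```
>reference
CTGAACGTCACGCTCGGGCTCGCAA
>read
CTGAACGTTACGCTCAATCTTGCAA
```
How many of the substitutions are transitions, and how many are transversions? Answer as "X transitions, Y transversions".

4 transitions, 1 transversion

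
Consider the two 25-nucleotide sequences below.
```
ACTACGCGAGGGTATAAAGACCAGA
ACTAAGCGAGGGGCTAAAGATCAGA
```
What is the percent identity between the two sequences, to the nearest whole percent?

4 positions differ (5, 13, 14, 21), so 21 of 25 match: 21/25 = 84%.

84%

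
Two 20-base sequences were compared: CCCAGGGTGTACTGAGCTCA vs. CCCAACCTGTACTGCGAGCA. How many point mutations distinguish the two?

6

The sequences differ at positions 5, 6, 7, 15, 17, 18 (1-based) — 6 in total.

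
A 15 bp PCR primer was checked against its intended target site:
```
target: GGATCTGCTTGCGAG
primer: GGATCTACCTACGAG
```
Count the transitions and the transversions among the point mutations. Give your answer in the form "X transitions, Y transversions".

Mismatches (1-based):
base 7: G→A (purine→purine, transition)
base 9: T→C (pyrimidine→pyrimidine, transition)
base 11: G→A (purine→purine, transition)

3 transitions, 0 transversions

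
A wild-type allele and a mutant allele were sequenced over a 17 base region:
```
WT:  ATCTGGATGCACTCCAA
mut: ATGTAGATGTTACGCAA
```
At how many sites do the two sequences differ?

7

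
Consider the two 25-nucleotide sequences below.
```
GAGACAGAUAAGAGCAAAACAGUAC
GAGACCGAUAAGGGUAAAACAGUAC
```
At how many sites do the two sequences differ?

3

Mismatches (1-based): site 6: A→C; site 13: A→G; site 15: C→U.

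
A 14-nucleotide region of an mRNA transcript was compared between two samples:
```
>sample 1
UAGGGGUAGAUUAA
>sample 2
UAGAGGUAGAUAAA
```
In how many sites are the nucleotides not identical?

2

Comparing position by position, 2 sites differ: 4 (G/A), 12 (U/A).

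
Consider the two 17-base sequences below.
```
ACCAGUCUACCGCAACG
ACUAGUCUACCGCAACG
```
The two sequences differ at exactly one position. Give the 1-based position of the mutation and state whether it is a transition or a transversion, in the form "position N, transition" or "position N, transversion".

The sequences differ only at position 3: C→U (pyrimidine→pyrimidine), a transition.

position 3, transition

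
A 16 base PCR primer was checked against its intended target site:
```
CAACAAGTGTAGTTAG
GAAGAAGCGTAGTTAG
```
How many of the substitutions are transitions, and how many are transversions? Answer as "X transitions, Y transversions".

1 transition, 2 transversions

Transitions (purine↔purine or pyrimidine↔pyrimidine): 8 T→C.
Transversions (purine↔pyrimidine): 1 C→G, 4 C→G.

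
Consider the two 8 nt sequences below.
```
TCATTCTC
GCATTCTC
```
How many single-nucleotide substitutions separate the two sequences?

Mismatches (1-based): position 1: T→G.

1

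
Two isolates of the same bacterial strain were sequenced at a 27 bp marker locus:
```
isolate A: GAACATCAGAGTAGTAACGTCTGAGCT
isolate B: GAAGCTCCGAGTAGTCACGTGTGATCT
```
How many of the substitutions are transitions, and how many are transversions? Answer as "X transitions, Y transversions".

0 transitions, 6 transversions

Mismatches (1-based):
site 4: C→G (pyrimidine→purine, transversion)
site 5: A→C (purine→pyrimidine, transversion)
site 8: A→C (purine→pyrimidine, transversion)
site 16: A→C (purine→pyrimidine, transversion)
site 21: C→G (pyrimidine→purine, transversion)
site 25: G→T (purine→pyrimidine, transversion)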